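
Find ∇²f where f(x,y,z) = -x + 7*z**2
14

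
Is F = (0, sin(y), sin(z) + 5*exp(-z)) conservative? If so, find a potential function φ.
Yes, F is conservative. φ = -cos(y) - cos(z) - 5*exp(-z)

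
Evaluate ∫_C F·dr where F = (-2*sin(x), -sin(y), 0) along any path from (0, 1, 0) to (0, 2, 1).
-cos(1) + cos(2)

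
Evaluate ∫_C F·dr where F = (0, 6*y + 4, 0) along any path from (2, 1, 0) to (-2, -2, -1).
-3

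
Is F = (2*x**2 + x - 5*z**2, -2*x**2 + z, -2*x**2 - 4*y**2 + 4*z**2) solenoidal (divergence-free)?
No, ∇·F = 4*x + 8*z + 1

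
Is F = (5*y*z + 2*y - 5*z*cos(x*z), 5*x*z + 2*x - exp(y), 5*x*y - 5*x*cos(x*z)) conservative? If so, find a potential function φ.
Yes, F is conservative. φ = 5*x*y*z + 2*x*y - exp(y) - 5*sin(x*z)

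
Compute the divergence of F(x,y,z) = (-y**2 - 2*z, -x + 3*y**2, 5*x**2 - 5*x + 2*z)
6*y + 2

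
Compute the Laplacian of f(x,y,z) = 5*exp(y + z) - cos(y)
10*exp(y + z) + cos(y)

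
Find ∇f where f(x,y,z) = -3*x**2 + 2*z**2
(-6*x, 0, 4*z)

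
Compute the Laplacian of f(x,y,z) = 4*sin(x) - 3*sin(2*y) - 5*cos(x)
-4*sin(x) + 12*sin(2*y) + 5*cos(x)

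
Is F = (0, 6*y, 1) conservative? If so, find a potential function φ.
Yes, F is conservative. φ = 3*y**2 + z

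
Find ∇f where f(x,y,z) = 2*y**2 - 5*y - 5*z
(0, 4*y - 5, -5)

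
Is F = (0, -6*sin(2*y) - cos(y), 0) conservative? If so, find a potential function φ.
Yes, F is conservative. φ = -sin(y) + 3*cos(2*y)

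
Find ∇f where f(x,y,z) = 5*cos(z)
(0, 0, -5*sin(z))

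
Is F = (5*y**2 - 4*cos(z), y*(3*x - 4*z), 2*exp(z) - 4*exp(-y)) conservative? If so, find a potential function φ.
No, ∇×F = (4*y + 4*exp(-y), 4*sin(z), -7*y) ≠ 0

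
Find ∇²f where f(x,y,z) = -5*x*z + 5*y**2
10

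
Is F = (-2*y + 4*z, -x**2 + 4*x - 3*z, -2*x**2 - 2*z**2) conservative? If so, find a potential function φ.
No, ∇×F = (3, 4*x + 4, 6 - 2*x) ≠ 0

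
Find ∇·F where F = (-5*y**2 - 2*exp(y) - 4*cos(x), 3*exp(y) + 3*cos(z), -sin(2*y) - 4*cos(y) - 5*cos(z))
3*exp(y) + 4*sin(x) + 5*sin(z)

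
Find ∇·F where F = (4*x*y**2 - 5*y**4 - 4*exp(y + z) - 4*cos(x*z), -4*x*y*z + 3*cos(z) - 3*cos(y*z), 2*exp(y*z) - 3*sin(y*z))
-4*x*z + 4*y**2 + 2*y*exp(y*z) - 3*y*cos(y*z) + 4*z*sin(x*z) + 3*z*sin(y*z)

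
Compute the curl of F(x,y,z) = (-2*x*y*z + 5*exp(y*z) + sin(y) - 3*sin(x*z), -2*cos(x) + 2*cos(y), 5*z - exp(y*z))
(-z*exp(y*z), -2*x*y - 3*x*cos(x*z) + 5*y*exp(y*z), 2*x*z - 5*z*exp(y*z) + 2*sin(x) - cos(y))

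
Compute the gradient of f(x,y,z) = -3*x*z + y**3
(-3*z, 3*y**2, -3*x)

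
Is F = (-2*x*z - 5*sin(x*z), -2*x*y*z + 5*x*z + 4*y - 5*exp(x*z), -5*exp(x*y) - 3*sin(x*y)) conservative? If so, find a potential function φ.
No, ∇×F = (x*(2*y - 5*exp(x*y) + 5*exp(x*z) - 3*cos(x*y) - 5), -5*x*cos(x*z) - 2*x + 5*y*exp(x*y) + 3*y*cos(x*y), z*(-2*y - 5*exp(x*z) + 5)) ≠ 0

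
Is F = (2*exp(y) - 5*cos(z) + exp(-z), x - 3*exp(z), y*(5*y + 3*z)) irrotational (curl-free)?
No, ∇×F = (10*y + 3*z + 3*exp(z), 5*sin(z) - exp(-z), 1 - 2*exp(y))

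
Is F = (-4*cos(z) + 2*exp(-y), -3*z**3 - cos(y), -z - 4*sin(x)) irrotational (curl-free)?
No, ∇×F = (9*z**2, 4*sin(z) + 4*cos(x), 2*exp(-y))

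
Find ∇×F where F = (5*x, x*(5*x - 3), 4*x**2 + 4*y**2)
(8*y, -8*x, 10*x - 3)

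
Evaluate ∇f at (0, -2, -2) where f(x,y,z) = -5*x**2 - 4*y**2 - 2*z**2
(0, 16, 8)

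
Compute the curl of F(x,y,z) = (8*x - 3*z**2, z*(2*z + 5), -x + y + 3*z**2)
(-4*z - 4, 1 - 6*z, 0)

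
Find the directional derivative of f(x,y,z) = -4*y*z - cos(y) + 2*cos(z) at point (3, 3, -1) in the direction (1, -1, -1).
sqrt(3)*(-2*sin(1) - sin(3) + 8)/3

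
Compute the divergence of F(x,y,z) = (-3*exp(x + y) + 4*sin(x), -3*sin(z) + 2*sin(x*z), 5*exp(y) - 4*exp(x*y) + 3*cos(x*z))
-3*x*sin(x*z) - 3*exp(x + y) + 4*cos(x)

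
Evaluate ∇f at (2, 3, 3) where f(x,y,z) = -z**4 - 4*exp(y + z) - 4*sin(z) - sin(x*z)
(-3*cos(6), -4*exp(6), -4*exp(6) - 108 - 2*cos(6) - 4*cos(3))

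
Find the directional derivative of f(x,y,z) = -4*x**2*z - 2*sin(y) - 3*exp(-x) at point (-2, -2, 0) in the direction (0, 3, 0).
-2*cos(2)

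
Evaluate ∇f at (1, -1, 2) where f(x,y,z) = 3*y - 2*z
(0, 3, -2)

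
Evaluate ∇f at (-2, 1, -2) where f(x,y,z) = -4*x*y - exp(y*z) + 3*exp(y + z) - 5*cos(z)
(-4, 2*exp(-2) + 3*exp(-1) + 8, -5*sin(2) - exp(-2) + 3*exp(-1))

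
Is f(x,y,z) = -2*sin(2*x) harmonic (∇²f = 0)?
No, ∇²f = 8*sin(2*x)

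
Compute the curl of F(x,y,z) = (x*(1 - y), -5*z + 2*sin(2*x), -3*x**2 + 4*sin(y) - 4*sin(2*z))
(4*cos(y) + 5, 6*x, x + 4*cos(2*x))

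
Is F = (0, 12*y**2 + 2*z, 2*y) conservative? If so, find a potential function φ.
Yes, F is conservative. φ = 2*y*(2*y**2 + z)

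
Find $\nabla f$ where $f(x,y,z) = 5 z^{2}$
(0, 0, 10*z)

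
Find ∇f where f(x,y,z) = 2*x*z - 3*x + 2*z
(2*z - 3, 0, 2*x + 2)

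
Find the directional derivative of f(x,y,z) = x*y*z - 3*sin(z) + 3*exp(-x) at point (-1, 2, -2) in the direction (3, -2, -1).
sqrt(14)*(-9*E - 14 + 3*cos(2))/14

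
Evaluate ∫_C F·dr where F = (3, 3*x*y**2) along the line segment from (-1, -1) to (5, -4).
-351/2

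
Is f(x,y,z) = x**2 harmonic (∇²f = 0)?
No, ∇²f = 2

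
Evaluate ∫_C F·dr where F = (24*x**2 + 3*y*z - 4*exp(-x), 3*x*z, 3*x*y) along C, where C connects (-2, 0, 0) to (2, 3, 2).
164 - 8*sinh(2)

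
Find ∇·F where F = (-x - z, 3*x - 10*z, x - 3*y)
-1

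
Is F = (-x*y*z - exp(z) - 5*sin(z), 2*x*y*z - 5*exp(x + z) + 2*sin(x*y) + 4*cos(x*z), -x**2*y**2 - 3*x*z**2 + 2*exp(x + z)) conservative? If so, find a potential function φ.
No, ∇×F = (-2*x**2*y - 2*x*y + 4*x*sin(x*z) + 5*exp(x + z), 2*x*y**2 - x*y + 3*z**2 - exp(z) - 2*exp(x + z) - 5*cos(z), x*z + 2*y*z + 2*y*cos(x*y) - 4*z*sin(x*z) - 5*exp(x + z)) ≠ 0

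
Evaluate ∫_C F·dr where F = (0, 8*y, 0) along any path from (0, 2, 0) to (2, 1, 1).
-12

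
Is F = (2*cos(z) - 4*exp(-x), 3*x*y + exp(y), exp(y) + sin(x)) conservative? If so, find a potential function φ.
No, ∇×F = (exp(y), -2*sin(z) - cos(x), 3*y) ≠ 0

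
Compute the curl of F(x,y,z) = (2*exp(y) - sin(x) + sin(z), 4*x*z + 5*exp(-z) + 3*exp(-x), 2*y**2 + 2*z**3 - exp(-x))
(-4*x + 4*y + 5*exp(-z), cos(z) - exp(-x), 4*z - 2*exp(y) - 3*exp(-x))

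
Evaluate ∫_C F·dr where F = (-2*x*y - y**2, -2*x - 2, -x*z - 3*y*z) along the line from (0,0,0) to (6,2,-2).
-88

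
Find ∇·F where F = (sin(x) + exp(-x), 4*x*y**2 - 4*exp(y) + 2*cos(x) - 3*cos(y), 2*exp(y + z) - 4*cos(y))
8*x*y - 4*exp(y) + 2*exp(y + z) + 3*sin(y) + cos(x) - exp(-x)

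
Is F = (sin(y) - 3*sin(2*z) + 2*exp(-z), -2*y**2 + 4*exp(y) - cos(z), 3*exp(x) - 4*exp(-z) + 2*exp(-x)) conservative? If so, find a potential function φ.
No, ∇×F = (-sin(z), -3*exp(x) - 6*cos(2*z) - 2*exp(-z) + 2*exp(-x), -cos(y)) ≠ 0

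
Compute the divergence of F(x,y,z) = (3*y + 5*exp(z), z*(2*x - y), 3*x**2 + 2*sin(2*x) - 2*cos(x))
-z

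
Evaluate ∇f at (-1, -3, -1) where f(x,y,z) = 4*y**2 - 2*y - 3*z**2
(0, -26, 6)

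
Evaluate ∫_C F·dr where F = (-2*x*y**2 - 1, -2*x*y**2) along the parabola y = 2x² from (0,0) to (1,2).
-145/21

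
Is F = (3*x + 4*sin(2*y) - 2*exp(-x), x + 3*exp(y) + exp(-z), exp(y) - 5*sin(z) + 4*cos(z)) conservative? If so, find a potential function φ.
No, ∇×F = (exp(y) + exp(-z), 0, 1 - 8*cos(2*y)) ≠ 0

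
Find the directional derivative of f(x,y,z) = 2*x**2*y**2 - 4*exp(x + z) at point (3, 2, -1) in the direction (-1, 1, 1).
8*sqrt(3)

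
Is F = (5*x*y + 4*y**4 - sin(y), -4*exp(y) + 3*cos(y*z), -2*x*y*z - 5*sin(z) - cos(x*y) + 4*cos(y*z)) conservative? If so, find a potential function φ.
No, ∇×F = (-2*x*z + x*sin(x*y) + 3*y*sin(y*z) - 4*z*sin(y*z), y*(2*z - sin(x*y)), -5*x - 16*y**3 + cos(y)) ≠ 0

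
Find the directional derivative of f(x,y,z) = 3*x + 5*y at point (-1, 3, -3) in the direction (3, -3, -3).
-2*sqrt(3)/3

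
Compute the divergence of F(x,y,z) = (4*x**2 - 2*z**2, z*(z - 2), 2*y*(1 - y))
8*x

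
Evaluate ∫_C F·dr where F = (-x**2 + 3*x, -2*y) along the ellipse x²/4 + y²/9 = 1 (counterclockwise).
0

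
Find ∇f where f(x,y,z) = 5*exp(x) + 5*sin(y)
(5*exp(x), 5*cos(y), 0)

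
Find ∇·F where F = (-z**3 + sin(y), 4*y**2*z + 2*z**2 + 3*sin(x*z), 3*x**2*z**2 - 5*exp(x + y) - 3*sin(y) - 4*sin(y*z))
6*x**2*z + 8*y*z - 4*y*cos(y*z)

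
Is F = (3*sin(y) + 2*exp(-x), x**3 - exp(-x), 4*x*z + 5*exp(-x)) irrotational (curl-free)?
No, ∇×F = (0, -4*z + 5*exp(-x), 3*x**2 - 3*cos(y) + exp(-x))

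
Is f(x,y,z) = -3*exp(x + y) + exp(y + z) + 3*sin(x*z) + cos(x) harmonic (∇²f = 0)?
No, ∇²f = -3*x**2*sin(x*z) - 3*z**2*sin(x*z) - 6*exp(x + y) + 2*exp(y + z) - cos(x)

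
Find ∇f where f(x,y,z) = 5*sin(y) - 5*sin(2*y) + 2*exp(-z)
(0, 5*cos(y) - 10*cos(2*y), -2*exp(-z))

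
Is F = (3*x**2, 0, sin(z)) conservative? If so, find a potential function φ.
Yes, F is conservative. φ = x**3 - cos(z)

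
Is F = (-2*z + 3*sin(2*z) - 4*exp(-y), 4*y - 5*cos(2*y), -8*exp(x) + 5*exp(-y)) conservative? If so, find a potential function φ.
No, ∇×F = (-5*exp(-y), 8*exp(x) + 6*cos(2*z) - 2, -4*exp(-y)) ≠ 0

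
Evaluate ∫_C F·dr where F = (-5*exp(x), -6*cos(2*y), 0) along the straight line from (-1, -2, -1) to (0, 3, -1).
-5 - 3*sin(6) + 5*exp(-1) - 3*sin(4)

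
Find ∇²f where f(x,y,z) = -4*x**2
-8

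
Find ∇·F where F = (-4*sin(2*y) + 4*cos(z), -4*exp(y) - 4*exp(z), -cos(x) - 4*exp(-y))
-4*exp(y)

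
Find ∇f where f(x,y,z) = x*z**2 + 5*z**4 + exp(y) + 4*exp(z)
(z**2, exp(y), 2*x*z + 20*z**3 + 4*exp(z))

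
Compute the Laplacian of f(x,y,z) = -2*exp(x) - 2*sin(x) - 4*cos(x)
-2*exp(x) + 2*sin(x) + 4*cos(x)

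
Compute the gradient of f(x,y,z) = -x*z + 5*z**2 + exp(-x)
(-z - exp(-x), 0, -x + 10*z)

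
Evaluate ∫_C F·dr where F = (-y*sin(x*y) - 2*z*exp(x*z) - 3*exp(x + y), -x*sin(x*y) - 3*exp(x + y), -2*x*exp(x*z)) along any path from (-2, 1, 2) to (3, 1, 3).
-2*exp(9) - 3*exp(4) + cos(3) + 2*exp(-4) - cos(2) + 3*exp(-1)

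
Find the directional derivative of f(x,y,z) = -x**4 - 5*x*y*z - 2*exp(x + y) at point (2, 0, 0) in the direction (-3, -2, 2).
2*sqrt(17)*(5*exp(2) + 48)/17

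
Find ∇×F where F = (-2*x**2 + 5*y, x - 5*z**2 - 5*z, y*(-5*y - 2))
(-10*y + 10*z + 3, 0, -4)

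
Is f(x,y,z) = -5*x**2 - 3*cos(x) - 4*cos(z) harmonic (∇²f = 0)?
No, ∇²f = 3*cos(x) + 4*cos(z) - 10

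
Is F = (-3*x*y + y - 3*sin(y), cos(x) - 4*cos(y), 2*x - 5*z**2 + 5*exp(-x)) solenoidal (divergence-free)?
No, ∇·F = -3*y - 10*z + 4*sin(y)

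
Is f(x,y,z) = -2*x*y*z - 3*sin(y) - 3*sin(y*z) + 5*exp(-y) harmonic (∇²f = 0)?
No, ∇²f = (3*(y**2*sin(y*z) + z**2*sin(y*z) + sin(y))*exp(y) + 5)*exp(-y)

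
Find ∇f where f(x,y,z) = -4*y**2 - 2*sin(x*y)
(-2*y*cos(x*y), -2*x*cos(x*y) - 8*y, 0)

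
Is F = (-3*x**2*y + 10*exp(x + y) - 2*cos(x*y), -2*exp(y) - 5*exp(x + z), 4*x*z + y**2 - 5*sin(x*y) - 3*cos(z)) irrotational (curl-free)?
No, ∇×F = (-5*x*cos(x*y) + 2*y + 5*exp(x + z), 5*y*cos(x*y) - 4*z, 3*x**2 - 2*x*sin(x*y) - 10*exp(x + y) - 5*exp(x + z))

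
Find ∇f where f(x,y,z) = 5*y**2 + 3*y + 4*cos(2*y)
(0, 10*y - 8*sin(2*y) + 3, 0)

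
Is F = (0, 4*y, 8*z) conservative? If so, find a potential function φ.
Yes, F is conservative. φ = 2*y**2 + 4*z**2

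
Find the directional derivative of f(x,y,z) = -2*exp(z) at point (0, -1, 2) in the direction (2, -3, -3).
3*sqrt(22)*exp(2)/11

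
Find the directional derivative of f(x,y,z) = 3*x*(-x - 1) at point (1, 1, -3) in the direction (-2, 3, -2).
18*sqrt(17)/17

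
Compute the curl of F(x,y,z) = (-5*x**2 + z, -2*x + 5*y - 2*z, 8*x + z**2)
(2, -7, -2)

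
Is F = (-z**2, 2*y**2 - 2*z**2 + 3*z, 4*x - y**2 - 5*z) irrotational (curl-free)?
No, ∇×F = (-2*y + 4*z - 3, -2*z - 4, 0)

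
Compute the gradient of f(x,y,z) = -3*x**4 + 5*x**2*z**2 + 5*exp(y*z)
(-12*x**3 + 10*x*z**2, 5*z*exp(y*z), 10*x**2*z + 5*y*exp(y*z))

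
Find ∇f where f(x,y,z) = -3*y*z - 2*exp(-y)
(0, -3*z + 2*exp(-y), -3*y)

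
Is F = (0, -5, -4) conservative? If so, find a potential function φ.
Yes, F is conservative. φ = -5*y - 4*z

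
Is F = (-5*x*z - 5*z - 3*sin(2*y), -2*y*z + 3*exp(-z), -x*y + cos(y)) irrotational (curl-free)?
No, ∇×F = (-x + 2*y - sin(y) + 3*exp(-z), -5*x + y - 5, 6*cos(2*y))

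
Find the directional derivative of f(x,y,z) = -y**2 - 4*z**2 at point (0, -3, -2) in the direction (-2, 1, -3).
-3*sqrt(14)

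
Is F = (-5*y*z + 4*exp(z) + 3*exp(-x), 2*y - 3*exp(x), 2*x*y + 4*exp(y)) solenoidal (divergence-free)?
No, ∇·F = 2 - 3*exp(-x)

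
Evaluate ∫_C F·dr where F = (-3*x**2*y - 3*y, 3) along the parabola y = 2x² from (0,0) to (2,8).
-152/5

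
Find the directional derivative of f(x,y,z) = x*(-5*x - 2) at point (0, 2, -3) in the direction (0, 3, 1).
0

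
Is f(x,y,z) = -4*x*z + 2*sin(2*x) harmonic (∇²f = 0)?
No, ∇²f = -8*sin(2*x)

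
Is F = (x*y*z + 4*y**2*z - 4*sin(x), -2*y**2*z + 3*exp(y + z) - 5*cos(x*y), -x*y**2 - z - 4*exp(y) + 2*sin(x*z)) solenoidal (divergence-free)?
No, ∇·F = 5*x*sin(x*y) + 2*x*cos(x*z) - 3*y*z + 3*exp(y + z) - 4*cos(x) - 1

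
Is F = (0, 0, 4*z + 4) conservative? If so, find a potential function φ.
Yes, F is conservative. φ = 2*z*(z + 2)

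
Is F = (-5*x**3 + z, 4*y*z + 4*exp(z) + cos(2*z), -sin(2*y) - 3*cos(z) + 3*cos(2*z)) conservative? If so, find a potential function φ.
No, ∇×F = (-4*y - 4*exp(z) + 2*sin(2*z) - 2*cos(2*y), 1, 0) ≠ 0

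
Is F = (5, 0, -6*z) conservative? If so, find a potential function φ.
Yes, F is conservative. φ = 5*x - 3*z**2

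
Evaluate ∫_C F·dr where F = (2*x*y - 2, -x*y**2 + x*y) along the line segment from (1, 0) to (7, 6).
-138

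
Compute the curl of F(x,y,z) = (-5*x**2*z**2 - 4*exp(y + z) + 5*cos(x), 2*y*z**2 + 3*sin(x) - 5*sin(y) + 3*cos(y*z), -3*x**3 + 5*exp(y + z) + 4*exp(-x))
(-4*y*z + 3*y*sin(y*z) + 5*exp(y + z), -10*x**2*z + 9*x**2 - 4*exp(y + z) + 4*exp(-x), 4*exp(y + z) + 3*cos(x))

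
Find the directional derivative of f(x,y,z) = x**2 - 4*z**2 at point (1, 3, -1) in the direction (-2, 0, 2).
3*sqrt(2)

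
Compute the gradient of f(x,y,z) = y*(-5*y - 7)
(0, -10*y - 7, 0)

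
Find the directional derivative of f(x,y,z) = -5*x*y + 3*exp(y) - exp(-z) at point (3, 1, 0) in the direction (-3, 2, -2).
sqrt(17)*(-17 + 6*E)/17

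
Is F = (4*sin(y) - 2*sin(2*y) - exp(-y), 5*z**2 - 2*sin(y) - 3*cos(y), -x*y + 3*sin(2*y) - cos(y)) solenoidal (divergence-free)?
No, ∇·F = 3*sin(y) - 2*cos(y)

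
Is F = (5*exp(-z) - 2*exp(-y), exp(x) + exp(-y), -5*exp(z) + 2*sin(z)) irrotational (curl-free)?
No, ∇×F = (0, -5*exp(-z), exp(x) - 2*exp(-y))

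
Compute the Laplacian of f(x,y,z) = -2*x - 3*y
0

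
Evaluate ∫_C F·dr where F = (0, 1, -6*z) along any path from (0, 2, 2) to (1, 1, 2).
-1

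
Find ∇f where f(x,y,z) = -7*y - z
(0, -7, -1)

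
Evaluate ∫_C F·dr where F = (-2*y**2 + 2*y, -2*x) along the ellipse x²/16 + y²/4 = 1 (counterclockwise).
-32*pi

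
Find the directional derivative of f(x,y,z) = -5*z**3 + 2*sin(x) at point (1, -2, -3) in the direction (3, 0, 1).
3*sqrt(10)*(-45 + 2*cos(1))/10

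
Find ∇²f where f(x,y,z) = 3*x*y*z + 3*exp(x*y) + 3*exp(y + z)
3*x**2*exp(x*y) + 3*y**2*exp(x*y) + 6*exp(y + z)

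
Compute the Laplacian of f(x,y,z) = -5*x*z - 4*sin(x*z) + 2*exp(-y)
2*(2*(x**2 + z**2)*exp(y)*sin(x*z) + 1)*exp(-y)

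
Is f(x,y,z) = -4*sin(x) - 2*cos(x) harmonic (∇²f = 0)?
No, ∇²f = 4*sin(x) + 2*cos(x)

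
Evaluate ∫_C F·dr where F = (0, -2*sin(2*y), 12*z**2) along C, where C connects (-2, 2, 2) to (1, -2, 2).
0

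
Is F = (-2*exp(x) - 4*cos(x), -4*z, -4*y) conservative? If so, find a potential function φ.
Yes, F is conservative. φ = -4*y*z - 2*exp(x) - 4*sin(x)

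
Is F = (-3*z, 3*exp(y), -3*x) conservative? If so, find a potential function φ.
Yes, F is conservative. φ = -3*x*z + 3*exp(y)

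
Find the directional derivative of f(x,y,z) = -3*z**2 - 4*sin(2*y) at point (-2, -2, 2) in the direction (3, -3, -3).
sqrt(3)*(8*cos(4)/3 + 4)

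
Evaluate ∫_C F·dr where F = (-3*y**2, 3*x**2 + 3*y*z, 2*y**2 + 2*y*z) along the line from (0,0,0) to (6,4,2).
112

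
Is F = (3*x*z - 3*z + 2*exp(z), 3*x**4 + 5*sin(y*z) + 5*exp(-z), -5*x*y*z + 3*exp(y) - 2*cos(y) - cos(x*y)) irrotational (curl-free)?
No, ∇×F = (-5*x*z + x*sin(x*y) - 5*y*cos(y*z) + 3*exp(y) + 2*sin(y) + 5*exp(-z), 3*x + 5*y*z - y*sin(x*y) + 2*exp(z) - 3, 12*x**3)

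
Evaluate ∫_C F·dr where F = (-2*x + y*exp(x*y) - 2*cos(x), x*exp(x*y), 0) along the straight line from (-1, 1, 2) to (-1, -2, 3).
-(1 - exp(3))*exp(-1)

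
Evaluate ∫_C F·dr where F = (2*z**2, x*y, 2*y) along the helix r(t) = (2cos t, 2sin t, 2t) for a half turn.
256/3 - 16*pi**2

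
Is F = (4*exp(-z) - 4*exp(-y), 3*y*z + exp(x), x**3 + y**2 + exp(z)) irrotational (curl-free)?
No, ∇×F = (-y, -3*x**2 - 4*exp(-z), exp(x) - 4*exp(-y))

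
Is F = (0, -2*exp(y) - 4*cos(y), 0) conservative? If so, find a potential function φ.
Yes, F is conservative. φ = -2*exp(y) - 4*sin(y)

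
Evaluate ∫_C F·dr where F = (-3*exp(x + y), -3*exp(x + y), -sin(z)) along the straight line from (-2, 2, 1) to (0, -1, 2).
-3*exp(-1) - cos(1) + cos(2) + 3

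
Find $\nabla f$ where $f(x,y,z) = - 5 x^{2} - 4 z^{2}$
(-10*x, 0, -8*z)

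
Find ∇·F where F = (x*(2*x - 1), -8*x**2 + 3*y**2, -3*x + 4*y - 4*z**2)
4*x + 6*y - 8*z - 1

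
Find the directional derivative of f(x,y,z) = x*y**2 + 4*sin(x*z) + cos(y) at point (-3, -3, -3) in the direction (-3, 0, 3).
-9*sqrt(2)/2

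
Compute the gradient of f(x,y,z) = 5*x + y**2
(5, 2*y, 0)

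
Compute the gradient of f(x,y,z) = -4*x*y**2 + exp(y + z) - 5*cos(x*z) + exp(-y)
(-4*y**2 + 5*z*sin(x*z), -8*x*y + exp(y + z) - exp(-y), 5*x*sin(x*z) + exp(y + z))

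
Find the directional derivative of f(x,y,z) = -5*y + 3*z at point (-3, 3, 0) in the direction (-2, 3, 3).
-3*sqrt(22)/11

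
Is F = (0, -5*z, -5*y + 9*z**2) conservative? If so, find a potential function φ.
Yes, F is conservative. φ = z*(-5*y + 3*z**2)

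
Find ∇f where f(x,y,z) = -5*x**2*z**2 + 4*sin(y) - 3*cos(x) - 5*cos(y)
(-10*x*z**2 + 3*sin(x), 5*sin(y) + 4*cos(y), -10*x**2*z)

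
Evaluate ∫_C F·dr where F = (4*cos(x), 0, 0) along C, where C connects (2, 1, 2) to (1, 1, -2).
-4*sin(2) + 4*sin(1)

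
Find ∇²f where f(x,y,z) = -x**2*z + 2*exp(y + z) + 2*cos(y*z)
-2*y**2*cos(y*z) - 2*z**2*cos(y*z) - 2*z + 4*exp(y + z)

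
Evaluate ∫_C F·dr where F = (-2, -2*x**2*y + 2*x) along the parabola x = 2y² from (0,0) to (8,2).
-272/3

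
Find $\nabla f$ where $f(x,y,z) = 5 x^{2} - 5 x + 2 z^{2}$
(10*x - 5, 0, 4*z)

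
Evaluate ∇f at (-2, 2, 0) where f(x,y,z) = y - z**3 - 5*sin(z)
(0, 1, -5)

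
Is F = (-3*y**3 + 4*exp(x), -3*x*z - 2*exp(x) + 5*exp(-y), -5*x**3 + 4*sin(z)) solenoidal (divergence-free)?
No, ∇·F = 4*exp(x) + 4*cos(z) - 5*exp(-y)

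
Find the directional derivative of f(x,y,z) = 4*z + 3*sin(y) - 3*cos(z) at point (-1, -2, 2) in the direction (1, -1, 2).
sqrt(6)*(-cos(2)/2 + sin(2) + 4/3)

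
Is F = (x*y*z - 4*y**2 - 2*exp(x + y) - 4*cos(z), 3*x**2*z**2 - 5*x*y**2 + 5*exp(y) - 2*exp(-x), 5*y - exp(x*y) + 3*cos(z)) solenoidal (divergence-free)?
No, ∇·F = -10*x*y + y*z + 5*exp(y) - 2*exp(x + y) - 3*sin(z)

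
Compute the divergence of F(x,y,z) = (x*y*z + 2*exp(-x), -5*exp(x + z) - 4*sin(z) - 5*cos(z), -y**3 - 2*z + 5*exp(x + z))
y*z + 5*exp(x + z) - 2 - 2*exp(-x)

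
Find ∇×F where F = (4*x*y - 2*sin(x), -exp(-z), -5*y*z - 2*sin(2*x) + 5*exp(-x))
(-5*z - exp(-z), 4*cos(2*x) + 5*exp(-x), -4*x)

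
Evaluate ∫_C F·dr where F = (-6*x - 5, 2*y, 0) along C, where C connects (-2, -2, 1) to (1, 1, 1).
-9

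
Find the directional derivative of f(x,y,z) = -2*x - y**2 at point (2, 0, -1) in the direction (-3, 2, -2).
6*sqrt(17)/17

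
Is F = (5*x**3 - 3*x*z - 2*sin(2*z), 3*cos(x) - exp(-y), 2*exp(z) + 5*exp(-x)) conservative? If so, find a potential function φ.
No, ∇×F = (0, -3*x - 4*cos(2*z) + 5*exp(-x), -3*sin(x)) ≠ 0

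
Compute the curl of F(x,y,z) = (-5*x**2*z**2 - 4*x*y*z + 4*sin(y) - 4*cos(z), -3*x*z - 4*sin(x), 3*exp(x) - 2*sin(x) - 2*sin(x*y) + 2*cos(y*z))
(-2*x*cos(x*y) + 3*x - 2*z*sin(y*z), -10*x**2*z - 4*x*y + 2*y*cos(x*y) - 3*exp(x) + 4*sin(z) + 2*cos(x), 4*x*z - 3*z - 4*cos(x) - 4*cos(y))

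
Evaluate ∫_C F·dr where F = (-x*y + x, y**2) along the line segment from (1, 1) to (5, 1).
0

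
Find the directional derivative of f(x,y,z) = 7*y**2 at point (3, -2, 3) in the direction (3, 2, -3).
-28*sqrt(22)/11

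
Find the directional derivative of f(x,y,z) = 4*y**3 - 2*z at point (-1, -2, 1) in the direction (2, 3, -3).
75*sqrt(22)/11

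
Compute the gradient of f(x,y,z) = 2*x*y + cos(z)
(2*y, 2*x, -sin(z))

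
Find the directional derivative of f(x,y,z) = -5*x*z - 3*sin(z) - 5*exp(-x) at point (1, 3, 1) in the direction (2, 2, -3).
sqrt(17)*(10 + 9*E*cos(1) + 5*E)*exp(-1)/17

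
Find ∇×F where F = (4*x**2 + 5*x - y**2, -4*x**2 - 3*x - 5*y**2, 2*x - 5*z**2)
(0, -2, -8*x + 2*y - 3)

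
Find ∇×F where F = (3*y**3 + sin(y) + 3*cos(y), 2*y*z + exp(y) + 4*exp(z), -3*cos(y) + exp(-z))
(-2*y - 4*exp(z) + 3*sin(y), 0, -9*y**2 + 3*sin(y) - cos(y))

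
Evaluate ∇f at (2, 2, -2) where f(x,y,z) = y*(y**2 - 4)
(0, 8, 0)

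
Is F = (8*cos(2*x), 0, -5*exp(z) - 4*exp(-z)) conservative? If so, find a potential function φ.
Yes, F is conservative. φ = -5*exp(z) + 4*sin(2*x) + 4*exp(-z)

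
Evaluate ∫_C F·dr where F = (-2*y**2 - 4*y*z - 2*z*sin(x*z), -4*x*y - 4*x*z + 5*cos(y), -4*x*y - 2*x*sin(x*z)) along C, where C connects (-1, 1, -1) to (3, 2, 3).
-94 - 5*sin(1) + 2*cos(9) - 2*cos(1) + 5*sin(2)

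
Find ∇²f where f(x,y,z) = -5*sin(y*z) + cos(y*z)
(y**2 + z**2)*(5*sin(y*z) - cos(y*z))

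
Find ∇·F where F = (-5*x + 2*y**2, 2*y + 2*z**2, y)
-3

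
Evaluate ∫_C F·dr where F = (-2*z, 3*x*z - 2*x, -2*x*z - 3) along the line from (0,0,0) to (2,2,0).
-4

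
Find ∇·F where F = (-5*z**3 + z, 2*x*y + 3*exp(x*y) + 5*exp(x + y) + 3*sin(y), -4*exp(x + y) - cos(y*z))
3*x*exp(x*y) + 2*x + y*sin(y*z) + 5*exp(x + y) + 3*cos(y)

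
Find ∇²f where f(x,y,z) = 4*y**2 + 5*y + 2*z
8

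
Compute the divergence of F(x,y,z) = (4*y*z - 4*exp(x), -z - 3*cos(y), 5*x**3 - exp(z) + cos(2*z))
-4*exp(x) - exp(z) + 3*sin(y) - 2*sin(2*z)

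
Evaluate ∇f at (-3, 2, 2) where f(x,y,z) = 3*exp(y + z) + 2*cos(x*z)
(4*sin(6), 3*exp(4), -6*sin(6) + 3*exp(4))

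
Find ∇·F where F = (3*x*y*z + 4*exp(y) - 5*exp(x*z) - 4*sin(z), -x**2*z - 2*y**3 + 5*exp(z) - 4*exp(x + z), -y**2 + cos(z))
-6*y**2 + 3*y*z - 5*z*exp(x*z) - sin(z)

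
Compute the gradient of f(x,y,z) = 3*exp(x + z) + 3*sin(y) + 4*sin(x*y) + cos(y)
(4*y*cos(x*y) + 3*exp(x + z), 4*x*cos(x*y) - sin(y) + 3*cos(y), 3*exp(x + z))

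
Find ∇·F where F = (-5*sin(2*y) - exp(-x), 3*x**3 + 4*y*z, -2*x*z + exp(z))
-2*x + 4*z + exp(z) + exp(-x)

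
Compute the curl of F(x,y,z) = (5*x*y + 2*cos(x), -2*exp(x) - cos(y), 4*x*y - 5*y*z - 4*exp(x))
(4*x - 5*z, -4*y + 4*exp(x), -5*x - 2*exp(x))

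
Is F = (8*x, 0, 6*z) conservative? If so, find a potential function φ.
Yes, F is conservative. φ = 4*x**2 + 3*z**2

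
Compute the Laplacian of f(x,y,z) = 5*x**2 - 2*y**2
6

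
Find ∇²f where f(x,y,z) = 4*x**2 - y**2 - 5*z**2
-4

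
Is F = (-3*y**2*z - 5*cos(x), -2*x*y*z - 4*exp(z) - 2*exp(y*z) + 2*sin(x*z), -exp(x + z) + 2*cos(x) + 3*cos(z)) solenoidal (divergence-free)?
No, ∇·F = -2*x*z - 2*z*exp(y*z) - exp(x + z) + 5*sin(x) - 3*sin(z)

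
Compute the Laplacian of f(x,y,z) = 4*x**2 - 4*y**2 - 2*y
0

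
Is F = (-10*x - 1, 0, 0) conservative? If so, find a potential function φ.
Yes, F is conservative. φ = x*(-5*x - 1)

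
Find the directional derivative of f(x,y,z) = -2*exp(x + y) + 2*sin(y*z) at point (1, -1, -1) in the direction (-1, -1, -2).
sqrt(6)*(cos(1) + 2/3)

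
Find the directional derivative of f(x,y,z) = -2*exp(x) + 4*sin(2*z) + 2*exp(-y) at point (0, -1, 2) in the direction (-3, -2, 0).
2*sqrt(13)*(3 + 2*E)/13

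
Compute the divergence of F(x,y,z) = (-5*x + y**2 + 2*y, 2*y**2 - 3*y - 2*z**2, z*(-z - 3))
4*y - 2*z - 11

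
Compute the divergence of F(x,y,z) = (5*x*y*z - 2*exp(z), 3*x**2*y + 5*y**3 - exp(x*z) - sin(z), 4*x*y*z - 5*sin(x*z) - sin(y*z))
3*x**2 + 4*x*y - 5*x*cos(x*z) + 15*y**2 + 5*y*z - y*cos(y*z)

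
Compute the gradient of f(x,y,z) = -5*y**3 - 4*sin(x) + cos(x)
(-sin(x) - 4*cos(x), -15*y**2, 0)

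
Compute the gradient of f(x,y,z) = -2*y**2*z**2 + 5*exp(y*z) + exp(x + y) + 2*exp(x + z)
(exp(x + y) + 2*exp(x + z), -4*y*z**2 + 5*z*exp(y*z) + exp(x + y), -4*y**2*z + 5*y*exp(y*z) + 2*exp(x + z))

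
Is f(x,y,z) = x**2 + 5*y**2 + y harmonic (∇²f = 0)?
No, ∇²f = 12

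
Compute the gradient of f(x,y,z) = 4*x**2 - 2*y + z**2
(8*x, -2, 2*z)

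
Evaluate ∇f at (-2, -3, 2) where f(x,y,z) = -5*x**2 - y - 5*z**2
(20, -1, -20)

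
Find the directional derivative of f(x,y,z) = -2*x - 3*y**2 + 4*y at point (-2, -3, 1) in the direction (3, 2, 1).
19*sqrt(14)/7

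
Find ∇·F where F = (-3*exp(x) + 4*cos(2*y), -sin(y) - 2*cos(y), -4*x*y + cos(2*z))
-3*exp(x) + 2*sin(y) - 2*sin(2*z) - cos(y)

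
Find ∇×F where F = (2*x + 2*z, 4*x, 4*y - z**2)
(4, 2, 4)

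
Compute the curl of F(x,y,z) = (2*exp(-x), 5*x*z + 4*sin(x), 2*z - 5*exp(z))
(-5*x, 0, 5*z + 4*cos(x))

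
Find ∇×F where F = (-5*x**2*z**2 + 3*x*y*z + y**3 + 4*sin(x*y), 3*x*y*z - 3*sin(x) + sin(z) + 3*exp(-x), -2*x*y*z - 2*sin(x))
(-3*x*y - 2*x*z - cos(z), -10*x**2*z + 3*x*y + 2*y*z + 2*cos(x), -3*x*z - 4*x*cos(x*y) - 3*y**2 + 3*y*z - 3*cos(x) - 3*exp(-x))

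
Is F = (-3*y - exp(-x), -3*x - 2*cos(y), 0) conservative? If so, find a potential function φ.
Yes, F is conservative. φ = -3*x*y - 2*sin(y) + exp(-x)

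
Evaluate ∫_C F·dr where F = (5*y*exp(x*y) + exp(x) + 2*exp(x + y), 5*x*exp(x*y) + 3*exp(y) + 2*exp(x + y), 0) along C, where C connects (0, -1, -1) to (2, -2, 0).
-4 - 5*exp(-1) + 5*exp(-4) + 3*exp(-2) + exp(2)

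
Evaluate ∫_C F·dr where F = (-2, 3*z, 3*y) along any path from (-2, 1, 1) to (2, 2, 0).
-11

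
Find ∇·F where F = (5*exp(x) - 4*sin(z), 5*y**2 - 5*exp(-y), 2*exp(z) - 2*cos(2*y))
10*y + 5*exp(x) + 2*exp(z) + 5*exp(-y)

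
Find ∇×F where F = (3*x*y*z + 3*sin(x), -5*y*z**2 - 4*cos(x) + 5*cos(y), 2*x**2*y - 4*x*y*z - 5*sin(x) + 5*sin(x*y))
(2*x**2 - 4*x*z + 5*x*cos(x*y) + 10*y*z, -x*y + 4*y*z - 5*y*cos(x*y) + 5*cos(x), -3*x*z + 4*sin(x))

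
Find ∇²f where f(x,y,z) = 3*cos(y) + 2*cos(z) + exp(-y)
-3*cos(y) - 2*cos(z) + exp(-y)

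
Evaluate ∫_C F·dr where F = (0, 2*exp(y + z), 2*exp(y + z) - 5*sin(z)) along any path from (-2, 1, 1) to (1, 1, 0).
-2*exp(2) - 5*cos(1) + 5 + 2*E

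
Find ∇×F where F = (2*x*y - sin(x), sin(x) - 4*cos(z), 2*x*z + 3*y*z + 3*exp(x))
(3*z - 4*sin(z), -2*z - 3*exp(x), -2*x + cos(x))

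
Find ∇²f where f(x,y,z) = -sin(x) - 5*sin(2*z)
sin(x) + 20*sin(2*z)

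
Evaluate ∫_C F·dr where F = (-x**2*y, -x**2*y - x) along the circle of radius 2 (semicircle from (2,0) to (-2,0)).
0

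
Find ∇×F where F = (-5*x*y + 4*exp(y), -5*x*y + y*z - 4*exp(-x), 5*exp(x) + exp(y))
(-y + exp(y), -5*exp(x), 5*x - 5*y - 4*exp(y) + 4*exp(-x))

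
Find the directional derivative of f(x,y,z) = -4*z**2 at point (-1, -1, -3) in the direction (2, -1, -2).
-16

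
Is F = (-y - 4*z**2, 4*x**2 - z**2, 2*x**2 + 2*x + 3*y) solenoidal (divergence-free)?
Yes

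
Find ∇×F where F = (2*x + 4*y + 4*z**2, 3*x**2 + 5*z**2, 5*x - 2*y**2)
(-4*y - 10*z, 8*z - 5, 6*x - 4)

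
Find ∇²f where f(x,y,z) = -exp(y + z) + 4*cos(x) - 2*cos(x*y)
2*x**2*cos(x*y) + 2*y**2*cos(x*y) - 2*exp(y + z) - 4*cos(x)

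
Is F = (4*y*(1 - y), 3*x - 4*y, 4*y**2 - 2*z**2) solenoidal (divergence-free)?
No, ∇·F = -4*z - 4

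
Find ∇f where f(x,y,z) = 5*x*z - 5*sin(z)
(5*z, 0, 5*x - 5*cos(z))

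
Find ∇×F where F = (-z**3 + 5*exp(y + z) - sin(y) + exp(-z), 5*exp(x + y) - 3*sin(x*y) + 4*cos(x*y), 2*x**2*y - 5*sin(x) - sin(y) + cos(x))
(2*x**2 - cos(y), -4*x*y - 3*z**2 + 5*exp(y + z) + sin(x) + 5*cos(x) - exp(-z), -4*y*sin(x*y) - 3*y*cos(x*y) + 5*exp(x + y) - 5*exp(y + z) + cos(y))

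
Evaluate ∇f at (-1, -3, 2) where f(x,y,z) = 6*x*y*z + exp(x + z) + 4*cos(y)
(-36 + E, -12 + 4*sin(3), E + 18)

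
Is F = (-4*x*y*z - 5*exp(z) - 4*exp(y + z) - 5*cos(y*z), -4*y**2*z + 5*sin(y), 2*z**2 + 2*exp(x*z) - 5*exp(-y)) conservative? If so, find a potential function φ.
No, ∇×F = (4*y**2 + 5*exp(-y), -4*x*y + 5*y*sin(y*z) - 2*z*exp(x*z) - 5*exp(z) - 4*exp(y + z), 4*x*z - 5*z*sin(y*z) + 4*exp(y + z)) ≠ 0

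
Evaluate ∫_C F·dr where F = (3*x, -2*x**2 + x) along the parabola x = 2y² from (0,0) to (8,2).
752/15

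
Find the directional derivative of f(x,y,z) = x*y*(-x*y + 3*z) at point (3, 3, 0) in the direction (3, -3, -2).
-27*sqrt(22)/11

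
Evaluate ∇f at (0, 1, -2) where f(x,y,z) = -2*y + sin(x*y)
(1, -2, 0)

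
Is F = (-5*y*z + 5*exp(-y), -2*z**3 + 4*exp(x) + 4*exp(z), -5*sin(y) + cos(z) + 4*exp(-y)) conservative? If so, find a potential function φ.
No, ∇×F = (6*z**2 - 4*exp(z) - 5*cos(y) - 4*exp(-y), -5*y, 5*z + 4*exp(x) + 5*exp(-y)) ≠ 0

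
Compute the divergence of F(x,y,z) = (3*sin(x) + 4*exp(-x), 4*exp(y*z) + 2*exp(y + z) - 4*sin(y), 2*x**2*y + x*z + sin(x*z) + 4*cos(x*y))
x*cos(x*z) + x + 4*z*exp(y*z) + 2*exp(y + z) + 3*cos(x) - 4*cos(y) - 4*exp(-x)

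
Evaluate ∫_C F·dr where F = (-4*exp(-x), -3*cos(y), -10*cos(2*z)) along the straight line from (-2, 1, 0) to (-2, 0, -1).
3*sin(1) + 5*sin(2)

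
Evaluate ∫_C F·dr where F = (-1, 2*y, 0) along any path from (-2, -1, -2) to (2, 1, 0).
-4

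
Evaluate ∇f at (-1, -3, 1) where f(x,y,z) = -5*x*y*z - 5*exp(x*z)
(15 - 5*exp(-1), 5, -15 + 5*exp(-1))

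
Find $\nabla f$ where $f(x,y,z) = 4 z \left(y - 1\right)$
(0, 4*z, 4*y - 4)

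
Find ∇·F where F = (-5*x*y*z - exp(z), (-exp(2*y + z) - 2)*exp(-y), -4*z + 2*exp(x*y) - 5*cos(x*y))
-5*y*z - exp(y + z) - 4 + 2*exp(-y)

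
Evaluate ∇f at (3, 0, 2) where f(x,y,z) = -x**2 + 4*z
(-6, 0, 4)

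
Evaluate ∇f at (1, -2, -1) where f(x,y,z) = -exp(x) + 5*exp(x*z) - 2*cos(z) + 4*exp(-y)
((-exp(2) - 5)*exp(-1), -4*exp(2), -2*sin(1) + 5*exp(-1))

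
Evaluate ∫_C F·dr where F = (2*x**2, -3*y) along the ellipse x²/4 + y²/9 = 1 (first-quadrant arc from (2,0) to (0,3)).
-113/6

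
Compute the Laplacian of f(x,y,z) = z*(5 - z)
-2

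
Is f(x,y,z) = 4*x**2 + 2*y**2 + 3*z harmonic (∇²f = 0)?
No, ∇²f = 12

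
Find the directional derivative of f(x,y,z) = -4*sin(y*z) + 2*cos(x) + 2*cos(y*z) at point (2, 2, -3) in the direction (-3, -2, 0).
6*sqrt(13)*(-4*cos(6) + 2*sin(6) + sin(2))/13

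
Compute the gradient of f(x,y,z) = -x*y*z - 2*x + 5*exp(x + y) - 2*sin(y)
(-y*z + 5*exp(x + y) - 2, -x*z + 5*exp(x + y) - 2*cos(y), -x*y)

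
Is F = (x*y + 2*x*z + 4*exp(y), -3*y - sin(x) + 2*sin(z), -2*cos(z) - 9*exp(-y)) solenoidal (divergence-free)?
No, ∇·F = y + 2*z + 2*sin(z) - 3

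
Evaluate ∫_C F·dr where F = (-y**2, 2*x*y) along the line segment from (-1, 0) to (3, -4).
16/3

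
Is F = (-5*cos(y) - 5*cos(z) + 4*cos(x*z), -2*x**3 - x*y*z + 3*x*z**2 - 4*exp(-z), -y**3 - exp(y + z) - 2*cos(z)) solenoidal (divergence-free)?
No, ∇·F = -x*z - 4*z*sin(x*z) - exp(y + z) + 2*sin(z)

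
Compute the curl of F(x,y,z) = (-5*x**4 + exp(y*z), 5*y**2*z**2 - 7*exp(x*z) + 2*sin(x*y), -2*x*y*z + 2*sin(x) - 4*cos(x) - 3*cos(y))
(-2*x*z + 7*x*exp(x*z) - 10*y**2*z + 3*sin(y), 2*y*z + y*exp(y*z) - 4*sin(x) - 2*cos(x), 2*y*cos(x*y) - 7*z*exp(x*z) - z*exp(y*z))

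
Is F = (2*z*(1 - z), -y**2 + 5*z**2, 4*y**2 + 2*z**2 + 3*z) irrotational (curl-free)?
No, ∇×F = (8*y - 10*z, 2 - 4*z, 0)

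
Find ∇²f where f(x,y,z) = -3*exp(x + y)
-6*exp(x + y)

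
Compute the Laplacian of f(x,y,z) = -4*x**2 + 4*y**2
0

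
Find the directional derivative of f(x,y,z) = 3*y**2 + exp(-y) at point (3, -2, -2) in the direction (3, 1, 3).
sqrt(19)*(-12 - exp(2))/19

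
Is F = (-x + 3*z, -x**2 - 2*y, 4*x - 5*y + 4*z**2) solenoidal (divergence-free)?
No, ∇·F = 8*z - 3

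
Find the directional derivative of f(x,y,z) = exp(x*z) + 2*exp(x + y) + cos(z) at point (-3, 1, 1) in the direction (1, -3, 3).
-sqrt(19)*(8 + 4*E + 3*exp(3)*sin(1))*exp(-3)/19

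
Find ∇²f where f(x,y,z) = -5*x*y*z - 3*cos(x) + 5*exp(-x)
3*cos(x) + 5*exp(-x)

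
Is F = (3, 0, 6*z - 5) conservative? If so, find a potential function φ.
Yes, F is conservative. φ = 3*x + 3*z**2 - 5*z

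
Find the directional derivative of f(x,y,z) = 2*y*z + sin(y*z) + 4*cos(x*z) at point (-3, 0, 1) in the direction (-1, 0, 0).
-4*sin(3)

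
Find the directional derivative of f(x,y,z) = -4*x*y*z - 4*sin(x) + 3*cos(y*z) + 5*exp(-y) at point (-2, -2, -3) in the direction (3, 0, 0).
-24 - 4*cos(2)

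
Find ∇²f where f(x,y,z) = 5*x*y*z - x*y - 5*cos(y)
5*cos(y)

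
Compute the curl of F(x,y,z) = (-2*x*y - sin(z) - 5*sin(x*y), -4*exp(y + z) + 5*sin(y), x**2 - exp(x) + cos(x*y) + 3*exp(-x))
(-x*sin(x*y) + 4*exp(y + z), -2*x + y*sin(x*y) + exp(x) - cos(z) + 3*exp(-x), x*(5*cos(x*y) + 2))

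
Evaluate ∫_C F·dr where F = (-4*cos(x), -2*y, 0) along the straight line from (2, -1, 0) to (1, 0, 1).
-4*sin(1) + 1 + 4*sin(2)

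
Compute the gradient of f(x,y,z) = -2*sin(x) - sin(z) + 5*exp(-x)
(-2*cos(x) - 5*exp(-x), 0, -cos(z))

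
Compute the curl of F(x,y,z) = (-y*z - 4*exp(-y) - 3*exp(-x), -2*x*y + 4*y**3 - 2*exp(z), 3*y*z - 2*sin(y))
(3*z + 2*exp(z) - 2*cos(y), -y, -2*y + z - 4*exp(-y))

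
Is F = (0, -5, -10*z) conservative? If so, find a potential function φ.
Yes, F is conservative. φ = -5*y - 5*z**2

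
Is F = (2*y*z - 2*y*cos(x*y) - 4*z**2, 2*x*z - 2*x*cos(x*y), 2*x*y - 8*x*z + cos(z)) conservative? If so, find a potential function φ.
Yes, F is conservative. φ = 2*x*y*z - 4*x*z**2 + sin(z) - 2*sin(x*y)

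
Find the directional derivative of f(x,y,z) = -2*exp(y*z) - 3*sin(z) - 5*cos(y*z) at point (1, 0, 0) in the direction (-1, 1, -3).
9*sqrt(11)/11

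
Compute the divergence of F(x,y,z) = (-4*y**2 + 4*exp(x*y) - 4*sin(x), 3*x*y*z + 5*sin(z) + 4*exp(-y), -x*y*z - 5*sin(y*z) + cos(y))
-x*y + 3*x*z + 4*y*exp(x*y) - 5*y*cos(y*z) - 4*cos(x) - 4*exp(-y)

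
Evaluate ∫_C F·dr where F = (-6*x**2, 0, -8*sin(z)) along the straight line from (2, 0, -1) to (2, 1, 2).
-8*cos(1) + 8*cos(2)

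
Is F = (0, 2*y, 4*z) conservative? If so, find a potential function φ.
Yes, F is conservative. φ = y**2 + 2*z**2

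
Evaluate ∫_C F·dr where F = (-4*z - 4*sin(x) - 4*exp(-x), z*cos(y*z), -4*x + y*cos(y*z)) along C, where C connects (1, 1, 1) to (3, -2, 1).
-8 + 4*cos(3) - 4*cos(1) - 4*exp(-1) - sin(2) - sin(1) + 4*exp(-3)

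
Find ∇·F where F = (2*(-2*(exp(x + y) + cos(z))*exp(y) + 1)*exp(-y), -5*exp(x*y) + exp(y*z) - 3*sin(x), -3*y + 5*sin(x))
-5*x*exp(x*y) + z*exp(y*z) - 4*exp(x + y)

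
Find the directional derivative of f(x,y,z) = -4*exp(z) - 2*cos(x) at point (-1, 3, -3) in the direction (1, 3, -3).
2*sqrt(19)*(-exp(3)*sin(1) + 6)*exp(-3)/19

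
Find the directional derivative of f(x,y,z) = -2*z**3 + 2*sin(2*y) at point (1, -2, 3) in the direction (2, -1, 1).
-sqrt(6)*(2*cos(4) + 27)/3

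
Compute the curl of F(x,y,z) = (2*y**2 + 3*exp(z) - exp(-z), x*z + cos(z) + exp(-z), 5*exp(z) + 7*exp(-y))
(-x + sin(z) + exp(-z) - 7*exp(-y), 3*exp(z) + exp(-z), -4*y + z)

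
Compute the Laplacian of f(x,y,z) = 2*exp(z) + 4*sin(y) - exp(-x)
2*exp(z) - 4*sin(y) - exp(-x)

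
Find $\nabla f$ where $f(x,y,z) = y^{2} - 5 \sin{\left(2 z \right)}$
(0, 2*y, -10*cos(2*z))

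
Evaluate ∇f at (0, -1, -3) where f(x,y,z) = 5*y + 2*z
(0, 5, 2)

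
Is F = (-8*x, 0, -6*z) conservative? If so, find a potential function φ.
Yes, F is conservative. φ = -4*x**2 - 3*z**2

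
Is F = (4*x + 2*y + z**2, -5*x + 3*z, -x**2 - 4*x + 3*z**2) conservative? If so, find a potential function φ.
No, ∇×F = (-3, 2*x + 2*z + 4, -7) ≠ 0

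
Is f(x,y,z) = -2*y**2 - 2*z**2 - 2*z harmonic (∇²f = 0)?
No, ∇²f = -8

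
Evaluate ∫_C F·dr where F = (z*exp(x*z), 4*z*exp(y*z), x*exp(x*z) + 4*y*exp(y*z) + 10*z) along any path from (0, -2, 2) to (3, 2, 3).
-4*exp(-4) + 24 + 4*exp(6) + exp(9)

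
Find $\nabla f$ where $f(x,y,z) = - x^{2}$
(-2*x, 0, 0)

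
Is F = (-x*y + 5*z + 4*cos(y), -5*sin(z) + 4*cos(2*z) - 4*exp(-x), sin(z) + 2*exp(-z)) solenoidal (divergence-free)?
No, ∇·F = -y + cos(z) - 2*exp(-z)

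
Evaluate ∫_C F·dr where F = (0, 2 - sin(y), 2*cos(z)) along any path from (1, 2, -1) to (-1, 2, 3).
2*sin(3) + 2*sin(1)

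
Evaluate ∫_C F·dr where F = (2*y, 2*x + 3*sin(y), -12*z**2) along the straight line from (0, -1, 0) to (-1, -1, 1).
-2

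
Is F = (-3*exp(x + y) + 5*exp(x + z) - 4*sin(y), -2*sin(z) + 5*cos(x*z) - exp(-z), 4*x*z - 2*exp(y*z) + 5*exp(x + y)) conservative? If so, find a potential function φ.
No, ∇×F = (5*x*sin(x*z) - 2*z*exp(y*z) + 5*exp(x + y) + 2*cos(z) - exp(-z), -4*z - 5*exp(x + y) + 5*exp(x + z), -5*z*sin(x*z) + 3*exp(x + y) + 4*cos(y)) ≠ 0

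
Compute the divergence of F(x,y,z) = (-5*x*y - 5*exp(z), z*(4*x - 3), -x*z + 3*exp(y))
-x - 5*y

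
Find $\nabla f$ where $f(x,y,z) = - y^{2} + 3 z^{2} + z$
(0, -2*y, 6*z + 1)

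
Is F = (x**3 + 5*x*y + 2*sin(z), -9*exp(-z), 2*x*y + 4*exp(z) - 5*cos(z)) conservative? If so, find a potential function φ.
No, ∇×F = (2*x - 9*exp(-z), -2*y + 2*cos(z), -5*x) ≠ 0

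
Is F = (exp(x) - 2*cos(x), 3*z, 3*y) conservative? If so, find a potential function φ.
Yes, F is conservative. φ = 3*y*z + exp(x) - 2*sin(x)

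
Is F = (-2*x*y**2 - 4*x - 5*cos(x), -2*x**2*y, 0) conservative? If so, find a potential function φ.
Yes, F is conservative. φ = -x**2*y**2 - 2*x**2 - 5*sin(x)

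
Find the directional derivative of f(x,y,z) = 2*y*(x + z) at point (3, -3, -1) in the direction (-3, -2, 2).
-2*sqrt(17)/17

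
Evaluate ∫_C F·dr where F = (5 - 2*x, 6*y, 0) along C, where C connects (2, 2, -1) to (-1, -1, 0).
-21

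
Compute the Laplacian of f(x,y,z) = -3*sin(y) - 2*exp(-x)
3*sin(y) - 2*exp(-x)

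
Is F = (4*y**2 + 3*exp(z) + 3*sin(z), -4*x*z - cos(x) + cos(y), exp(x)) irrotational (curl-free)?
No, ∇×F = (4*x, -exp(x) + 3*exp(z) + 3*cos(z), -8*y - 4*z + sin(x))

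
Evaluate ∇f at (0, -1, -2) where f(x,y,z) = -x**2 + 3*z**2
(0, 0, -12)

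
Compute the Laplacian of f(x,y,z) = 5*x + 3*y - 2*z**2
-4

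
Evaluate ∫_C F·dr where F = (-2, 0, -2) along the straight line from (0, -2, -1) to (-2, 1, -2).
6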